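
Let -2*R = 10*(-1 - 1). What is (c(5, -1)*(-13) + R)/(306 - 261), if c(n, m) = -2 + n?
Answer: -29/45 ≈ -0.64444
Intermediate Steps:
R = 10 (R = -5*(-1 - 1) = -5*(-2) = -1/2*(-20) = 10)
(c(5, -1)*(-13) + R)/(306 - 261) = ((-2 + 5)*(-13) + 10)/(306 - 261) = (3*(-13) + 10)/45 = (-39 + 10)*(1/45) = -29*1/45 = -29/45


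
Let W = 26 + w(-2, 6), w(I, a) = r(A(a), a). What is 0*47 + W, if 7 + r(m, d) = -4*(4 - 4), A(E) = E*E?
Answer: 19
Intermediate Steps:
A(E) = E**2
r(m, d) = -7 (r(m, d) = -7 - 4*(4 - 4) = -7 - 4*0 = -7 + 0 = -7)
w(I, a) = -7
W = 19 (W = 26 - 7 = 19)
0*47 + W = 0*47 + 19 = 0 + 19 = 19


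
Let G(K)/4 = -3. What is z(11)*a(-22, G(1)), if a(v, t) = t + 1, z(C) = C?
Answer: -121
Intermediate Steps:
G(K) = -12 (G(K) = 4*(-3) = -12)
a(v, t) = 1 + t
z(11)*a(-22, G(1)) = 11*(1 - 12) = 11*(-11) = -121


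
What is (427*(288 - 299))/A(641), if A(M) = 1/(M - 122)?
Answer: -2437743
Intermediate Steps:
A(M) = 1/(-122 + M)
(427*(288 - 299))/A(641) = (427*(288 - 299))/(1/(-122 + 641)) = (427*(-11))/(1/519) = -4697/1/519 = -4697*519 = -2437743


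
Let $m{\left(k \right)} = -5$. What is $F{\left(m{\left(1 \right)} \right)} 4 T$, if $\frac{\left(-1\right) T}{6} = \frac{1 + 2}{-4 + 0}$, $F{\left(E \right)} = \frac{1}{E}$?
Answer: $- \frac{18}{5} \approx -3.6$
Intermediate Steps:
$T = \frac{9}{2}$ ($T = - 6 \frac{1 + 2}{-4 + 0} = - 6 \frac{3}{-4} = - 6 \cdot 3 \left(- \frac{1}{4}\right) = \left(-6\right) \left(- \frac{3}{4}\right) = \frac{9}{2} \approx 4.5$)
$F{\left(m{\left(1 \right)} \right)} 4 T = \frac{1}{-5} \cdot 4 \cdot \frac{9}{2} = \left(- \frac{1}{5}\right) 4 \cdot \frac{9}{2} = \left(- \frac{4}{5}\right) \frac{9}{2} = - \frac{18}{5}$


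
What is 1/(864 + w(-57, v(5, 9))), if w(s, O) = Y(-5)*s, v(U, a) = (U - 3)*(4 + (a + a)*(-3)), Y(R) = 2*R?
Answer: 1/1434 ≈ 0.00069735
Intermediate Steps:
v(U, a) = (-3 + U)*(4 - 6*a) (v(U, a) = (-3 + U)*(4 + (2*a)*(-3)) = (-3 + U)*(4 - 6*a))
w(s, O) = -10*s (w(s, O) = (2*(-5))*s = -10*s)
1/(864 + w(-57, v(5, 9))) = 1/(864 - 10*(-57)) = 1/(864 + 570) = 1/1434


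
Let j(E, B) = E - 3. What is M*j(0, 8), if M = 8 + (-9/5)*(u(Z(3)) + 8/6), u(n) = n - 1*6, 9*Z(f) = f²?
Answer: -219/5 ≈ -43.800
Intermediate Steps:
Z(f) = f²/9
u(n) = -6 + n (u(n) = n - 6 = -6 + n)
j(E, B) = -3 + E
M = 73/5 (M = 8 + (-9/5)*((-6 + (⅑)*3²) + 8/6) = 8 + (-9*⅕)*((-6 + (⅑)*9) + 8*(⅙)) = 8 - 9*((-6 + 1) + 4/3)/5 = 8 - 9*(-5 + 4/3)/5 = 8 - 9/5*(-11/3) = 8 + 33/5 = 73/5 ≈ 14.600)
M*j(0, 8) = 73*(-3 + 0)/5 = (73/5)*(-3) = -219/5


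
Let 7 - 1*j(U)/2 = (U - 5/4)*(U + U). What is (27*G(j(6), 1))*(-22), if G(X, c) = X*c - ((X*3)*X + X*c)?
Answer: 17820000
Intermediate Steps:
j(U) = 14 - 4*U*(-5/4 + U) (j(U) = 14 - 2*(U - 5/4)*(U + U) = 14 - 2*(U - 5*¼)*2*U = 14 - 2*(U - 5/4)*2*U = 14 - 2*(-5/4 + U)*2*U = 14 - 4*U*(-5/4 + U))
G(X, c) = -3*X² (G(X, c) = X*c - ((3*X)*X + X*c) = X*c - (3*X² + X*c) = X*c + (-3*X² - X*c) = -3*X²)
(27*G(j(6), 1))*(-22) = (27*(-3*(14 - 4*6² + 5*6)²))*(-22) = (27*(-3*(14 - 4*36 + 30)²))*(-22) = (27*(-3*(14 - 144 + 30)²))*(-22) = (27*(-3*(-100)²))*(-22) = (27*(-3*10000))*(-22) = (27*(-30000))*(-22) = -810000*(-22) = 17820000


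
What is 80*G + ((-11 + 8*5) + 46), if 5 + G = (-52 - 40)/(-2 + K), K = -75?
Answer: -17665/77 ≈ -229.42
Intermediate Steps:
G = -293/77 (G = -5 + (-52 - 40)/(-2 - 75) = -5 - 92/(-77) = -5 - 92*(-1/77) = -5 + 92/77 = -293/77 ≈ -3.8052)
80*G + ((-11 + 8*5) + 46) = 80*(-293/77) + ((-11 + 8*5) + 46) = -23440/77 + ((-11 + 40) + 46) = -23440/77 + (29 + 46) = -23440/77 + 75 = -17665/77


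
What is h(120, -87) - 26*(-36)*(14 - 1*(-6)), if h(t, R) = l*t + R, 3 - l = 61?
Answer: 11673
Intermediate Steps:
l = -58 (l = 3 - 1*61 = 3 - 61 = -58)
h(t, R) = R - 58*t (h(t, R) = -58*t + R = R - 58*t)
h(120, -87) - 26*(-36)*(14 - 1*(-6)) = (-87 - 58*120) - 26*(-36)*(14 - 1*(-6)) = (-87 - 6960) - (-936)*(14 + 6) = -7047 - (-936)*20 = -7047 - 1*(-18720) = -7047 + 18720 = 11673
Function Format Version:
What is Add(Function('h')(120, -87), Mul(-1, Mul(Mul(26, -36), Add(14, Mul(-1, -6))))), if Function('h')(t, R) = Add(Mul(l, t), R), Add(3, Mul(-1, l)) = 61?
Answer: 11673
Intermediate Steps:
l = -58 (l = Add(3, Mul(-1, 61)) = Add(3, -61) = -58)
Function('h')(t, R) = Add(R, Mul(-58, t)) (Function('h')(t, R) = Add(Mul(-58, t), R) = Add(R, Mul(-58, t)))
Add(Function('h')(120, -87), Mul(-1, Mul(Mul(26, -36), Add(14, Mul(-1, -6))))) = Add(Add(-87, Mul(-58, 120)), Mul(-1, Mul(Mul(26, -36), Add(14, Mul(-1, -6))))) = Add(Add(-87, -6960), Mul(-1, Mul(-936, Add(14, 6)))) = Add(-7047, Mul(-1, Mul(-936, 20))) = Add(-7047, Mul(-1, -18720)) = Add(-7047, 18720) = 11673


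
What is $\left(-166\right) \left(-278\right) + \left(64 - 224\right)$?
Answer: $45988$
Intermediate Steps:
$\left(-166\right) \left(-278\right) + \left(64 - 224\right) = 46148 - 160 = 45988$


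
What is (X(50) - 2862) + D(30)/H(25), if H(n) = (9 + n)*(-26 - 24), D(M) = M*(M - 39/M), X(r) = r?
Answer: -4781261/1700 ≈ -2812.5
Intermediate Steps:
H(n) = -450 - 50*n (H(n) = (9 + n)*(-50) = -450 - 50*n)
(X(50) - 2862) + D(30)/H(25) = (50 - 2862) + (-39 + 30**2)/(-450 - 50*25) = -2812 + (-39 + 900)/(-450 - 1250) = -2812 + 861/(-1700) = -2812 + 861*(-1/1700) = -2812 - 861/1700 = -4781261/1700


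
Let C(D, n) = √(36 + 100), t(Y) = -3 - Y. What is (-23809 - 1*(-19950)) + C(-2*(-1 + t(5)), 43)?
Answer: -3859 + 2*√34 ≈ -3847.3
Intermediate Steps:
C(D, n) = 2*√34 (C(D, n) = √136 = 2*√34)
(-23809 - 1*(-19950)) + C(-2*(-1 + t(5)), 43) = (-23809 - 1*(-19950)) + 2*√34 = (-23809 + 19950) + 2*√34 = -3859 + 2*√34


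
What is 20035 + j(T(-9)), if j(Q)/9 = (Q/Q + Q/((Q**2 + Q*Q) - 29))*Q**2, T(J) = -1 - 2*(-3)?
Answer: 142195/7 ≈ 20314.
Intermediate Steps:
T(J) = 5 (T(J) = -1 + 6 = 5)
j(Q) = 9*Q**2*(1 + Q/(-29 + 2*Q**2)) (j(Q) = 9*((Q/Q + Q/((Q**2 + Q*Q) - 29))*Q**2) = 9*((1 + Q/((Q**2 + Q**2) - 29))*Q**2) = 9*((1 + Q/(2*Q**2 - 29))*Q**2) = 9*((1 + Q/(-29 + 2*Q**2))*Q**2) = 9*(Q**2*(1 + Q/(-29 + 2*Q**2))) = 9*Q**2*(1 + Q/(-29 + 2*Q**2)))
20035 + j(T(-9)) = 20035 + 9*5**2*(-29 + 5 + 2*5**2)/(-29 + 2*5**2) = 20035 + 9*25*(-29 + 5 + 2*25)/(-29 + 2*25) = 20035 + 9*25*(-29 + 5 + 50)/(-29 + 50) = 20035 + 9*25*26/21 = 20035 + 9*25*(1/21)*26 = 20035 + 1950/7 = 142195/7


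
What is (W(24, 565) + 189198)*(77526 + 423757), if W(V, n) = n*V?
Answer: 101639138514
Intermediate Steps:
W(V, n) = V*n
(W(24, 565) + 189198)*(77526 + 423757) = (24*565 + 189198)*(77526 + 423757) = (13560 + 189198)*501283 = 202758*501283 = 101639138514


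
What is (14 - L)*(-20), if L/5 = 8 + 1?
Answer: 620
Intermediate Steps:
L = 45 (L = 5*(8 + 1) = 5*9 = 45)
(14 - L)*(-20) = (14 - 1*45)*(-20) = (14 - 45)*(-20) = -31*(-20) = 620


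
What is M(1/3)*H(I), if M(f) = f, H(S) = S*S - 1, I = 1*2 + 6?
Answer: 21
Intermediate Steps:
I = 8 (I = 2 + 6 = 8)
H(S) = -1 + S² (H(S) = S² - 1 = -1 + S²)
M(1/3)*H(I) = (-1 + 8²)/3 = (-1 + 64)/3 = (⅓)*63 = 21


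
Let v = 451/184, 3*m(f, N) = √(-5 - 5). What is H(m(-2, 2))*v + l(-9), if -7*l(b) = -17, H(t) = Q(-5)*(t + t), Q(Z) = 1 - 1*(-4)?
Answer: 17/7 + 2255*I*√10/276 ≈ 2.4286 + 25.837*I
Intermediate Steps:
Q(Z) = 5 (Q(Z) = 1 + 4 = 5)
m(f, N) = I*√10/3 (m(f, N) = √(-5 - 5)/3 = √(-10)/3 = (I*√10)/3 = I*√10/3)
H(t) = 10*t (H(t) = 5*(t + t) = 5*(2*t) = 10*t)
v = 451/184 (v = 451*(1/184) = 451/184 ≈ 2.4511)
l(b) = 17/7 (l(b) = -⅐*(-17) = 17/7)
H(m(-2, 2))*v + l(-9) = (10*(I*√10/3))*(451/184) + 17/7 = (10*I*√10/3)*(451/184) + 17/7 = 2255*I*√10/276 + 17/7 = 17/7 + 2255*I*√10/276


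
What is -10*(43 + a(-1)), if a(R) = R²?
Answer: -440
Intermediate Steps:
-10*(43 + a(-1)) = -10*(43 + (-1)²) = -10*(43 + 1) = -10*44 = -440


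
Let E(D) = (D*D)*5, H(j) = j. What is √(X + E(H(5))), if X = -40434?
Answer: I*√40309 ≈ 200.77*I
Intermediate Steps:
E(D) = 5*D² (E(D) = D²*5 = 5*D²)
√(X + E(H(5))) = √(-40434 + 5*5²) = √(-40434 + 5*25) = √(-40434 + 125) = √(-40309) = I*√40309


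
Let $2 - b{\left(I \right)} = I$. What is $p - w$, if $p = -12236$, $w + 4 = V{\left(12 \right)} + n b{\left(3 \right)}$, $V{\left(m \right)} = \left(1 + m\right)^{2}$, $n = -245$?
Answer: $-12646$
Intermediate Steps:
$b{\left(I \right)} = 2 - I$
$w = 410$ ($w = -4 - \left(- \left(1 + 12\right)^{2} + 245 \left(2 - 3\right)\right) = -4 - \left(-169 + 245 \left(2 - 3\right)\right) = -4 + \left(169 - -245\right) = -4 + \left(169 + 245\right) = -4 + 414 = 410$)
$p - w = -12236 - 410 = -12646$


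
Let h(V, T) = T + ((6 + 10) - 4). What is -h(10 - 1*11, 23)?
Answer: -35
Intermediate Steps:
h(V, T) = 12 + T (h(V, T) = T + (16 - 4) = T + 12 = 12 + T)
-h(10 - 1*11, 23) = -(12 + 23) = -1*35 = -35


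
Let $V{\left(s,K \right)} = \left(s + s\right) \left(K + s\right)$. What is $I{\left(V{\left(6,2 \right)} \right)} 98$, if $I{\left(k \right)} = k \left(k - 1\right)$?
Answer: $893760$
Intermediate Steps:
$V{\left(s,K \right)} = 2 s \left(K + s\right)$
$I{\left(k \right)} = k \left(-1 + k\right)$ ($I{\left(k \right)} = k \left(k - 1\right) = k \left(-1 + k\right)$)
$I{\left(V{\left(6,2 \right)} \right)} 98 = 2 \cdot 6 \left(2 + 6\right) \left(-1 + 2 \cdot 6 \left(2 + 6\right)\right) 98 = 2 \cdot 6 \cdot 8 \left(-1 + 2 \cdot 6 \cdot 8\right) 98 = 96 \left(-1 + 96\right) 98 = 96 \cdot 95 \cdot 98 = 9120 \cdot 98 = 893760$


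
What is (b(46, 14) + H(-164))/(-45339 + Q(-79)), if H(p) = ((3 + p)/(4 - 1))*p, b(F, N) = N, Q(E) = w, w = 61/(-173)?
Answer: -2287579/11765562 ≈ -0.19443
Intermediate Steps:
w = -61/173 (w = 61*(-1/173) = -61/173 ≈ -0.35260)
Q(E) = -61/173
H(p) = p*(1 + p/3) (H(p) = ((3 + p)/3)*p = ((3 + p)*(⅓))*p = (1 + p/3)*p = p*(1 + p/3))
(b(46, 14) + H(-164))/(-45339 + Q(-79)) = (14 + (⅓)*(-164)*(3 - 164))/(-45339 - 61/173) = (14 + (⅓)*(-164)*(-161))/(-7843708/173) = (14 + 26404/3)*(-173/7843708) = (26446/3)*(-173/7843708) = -2287579/11765562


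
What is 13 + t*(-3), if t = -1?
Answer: 16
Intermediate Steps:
13 + t*(-3) = 13 - 1*(-3) = 13 + 3 = 16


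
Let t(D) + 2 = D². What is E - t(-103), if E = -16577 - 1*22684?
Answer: -49868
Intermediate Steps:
t(D) = -2 + D²
E = -39261 (E = -16577 - 22684 = -39261)
E - t(-103) = -39261 - (-2 + (-103)²) = -39261 - (-2 + 10609) = -39261 - 1*10607 = -39261 - 10607 = -49868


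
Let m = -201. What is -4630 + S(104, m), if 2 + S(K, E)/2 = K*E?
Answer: -46442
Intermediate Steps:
S(K, E) = -4 + 2*E*K (S(K, E) = -4 + 2*(K*E) = -4 + 2*(E*K) = -4 + 2*E*K)
-4630 + S(104, m) = -4630 + (-4 + 2*(-201)*104) = -4630 + (-4 - 41808) = -4630 - 41812 = -46442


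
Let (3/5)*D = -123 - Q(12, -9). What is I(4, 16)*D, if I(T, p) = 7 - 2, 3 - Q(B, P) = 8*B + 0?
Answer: -250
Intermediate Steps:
Q(B, P) = 3 - 8*B (Q(B, P) = 3 - (8*B + 0) = 3 - 8*B)
I(T, p) = 5
D = -50 (D = 5*(-123 - (3 - 8*12))/3 = 5*(-123 - (3 - 96))/3 = 5*(-123 - 1*(-93))/3 = 5*(-123 + 93)/3 = (5/3)*(-30) = -50)
I(4, 16)*D = 5*(-50) = -250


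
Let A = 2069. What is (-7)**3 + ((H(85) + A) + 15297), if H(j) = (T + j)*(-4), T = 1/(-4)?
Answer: 16684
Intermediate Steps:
T = -1/4 ≈ -0.25000
H(j) = 1 - 4*j (H(j) = (-1/4 + j)*(-4) = 1 - 4*j)
(-7)**3 + ((H(85) + A) + 15297) = (-7)**3 + (((1 - 4*85) + 2069) + 15297) = -343 + (((1 - 340) + 2069) + 15297) = -343 + ((-339 + 2069) + 15297) = -343 + (1730 + 15297) = -343 + 17027 = 16684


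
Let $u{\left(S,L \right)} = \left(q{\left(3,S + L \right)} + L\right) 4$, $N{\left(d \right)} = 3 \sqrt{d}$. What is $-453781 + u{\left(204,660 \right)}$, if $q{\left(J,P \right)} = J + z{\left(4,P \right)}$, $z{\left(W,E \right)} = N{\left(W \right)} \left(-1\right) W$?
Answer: $-451225$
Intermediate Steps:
$z{\left(W,E \right)} = - 3 W^{\frac{3}{2}}$ ($z{\left(W,E \right)} = 3 \sqrt{W} \left(-1\right) W = - 3 \sqrt{W} W = - 3 W^{\frac{3}{2}}$)
$q{\left(J,P \right)} = -24 + J$ ($q{\left(J,P \right)} = J - 3 \cdot 4^{\frac{3}{2}} = J - 24 = -24 + J$)
$u{\left(S,L \right)} = -84 + 4 L$ ($u{\left(S,L \right)} = \left(\left(-24 + 3\right) + L\right) 4 = \left(-21 + L\right) 4 = -84 + 4 L$)
$-453781 + u{\left(204,660 \right)} = -453781 + \left(-84 + 4 \cdot 660\right) = -453781 + \left(-84 + 2640\right) = -453781 + 2556 = -451225$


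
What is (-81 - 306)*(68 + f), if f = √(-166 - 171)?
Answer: -26316 - 387*I*√337 ≈ -26316.0 - 7104.4*I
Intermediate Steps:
f = I*√337 (f = √(-337) = I*√337 ≈ 18.358*I)
(-81 - 306)*(68 + f) = (-81 - 306)*(68 + I*√337) = -387*(68 + I*√337) = -26316 - 387*I*√337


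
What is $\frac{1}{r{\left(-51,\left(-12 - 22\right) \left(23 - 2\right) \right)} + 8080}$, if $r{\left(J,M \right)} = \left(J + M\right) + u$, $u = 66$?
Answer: $\frac{1}{7381} \approx 0.00013548$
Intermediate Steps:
$r{\left(J,M \right)} = 66 + J + M$ ($r{\left(J,M \right)} = \left(J + M\right) + 66 = 66 + J + M$)
$\frac{1}{r{\left(-51,\left(-12 - 22\right) \left(23 - 2\right) \right)} + 8080} = \frac{1}{\left(66 - 51 + \left(-12 - 22\right) \left(23 - 2\right)\right) + 8080} = \frac{1}{\left(66 - 51 - 714\right) + 8080} = \frac{1}{-699 + 8080} = \frac{1}{7381}$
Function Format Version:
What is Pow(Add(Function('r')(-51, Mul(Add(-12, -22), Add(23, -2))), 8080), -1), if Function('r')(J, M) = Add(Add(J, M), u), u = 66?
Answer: Rational(1, 7381) ≈ 0.00013548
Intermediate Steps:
Function('r')(J, M) = Add(66, J, M) (Function('r')(J, M) = Add(Add(J, M), 66) = Add(66, J, M))
Pow(Add(Function('r')(-51, Mul(Add(-12, -22), Add(23, -2))), 8080), -1) = Pow(Add(Add(66, -51, Mul(Add(-12, -22), Add(23, -2))), 8080), -1) = Pow(Add(Add(66, -51, Mul(-34, 21)), 8080), -1) = Pow(Add(Add(66, -51, -714), 8080), -1) = Pow(Add(-699, 8080), -1) = Pow(7381, -1) = Rational(1, 7381)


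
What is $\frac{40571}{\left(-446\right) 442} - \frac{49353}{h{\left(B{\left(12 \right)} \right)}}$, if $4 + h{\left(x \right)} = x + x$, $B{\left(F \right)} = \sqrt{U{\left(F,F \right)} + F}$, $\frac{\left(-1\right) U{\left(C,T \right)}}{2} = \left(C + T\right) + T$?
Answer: $\frac{2431614763}{3154112} + \frac{49353 i \sqrt{15}}{64} \approx 770.93 + 2986.6 i$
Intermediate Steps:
$U{\left(C,T \right)} = - 4 T - 2 C$ ($U{\left(C,T \right)} = - 2 \left(\left(C + T\right) + T\right) = - 2 \left(C + 2 T\right) = - 4 T - 2 C$)
$B{\left(F \right)} = \sqrt{5} \sqrt{- F}$ ($B{\left(F \right)} = \sqrt{\left(- 4 F - 2 F\right) + F} = \sqrt{- 6 F + F} = \sqrt{- 5 F} = \sqrt{5} \sqrt{- F}$)
$h{\left(x \right)} = -4 + 2 x$ ($h{\left(x \right)} = -4 + \left(x + x\right) = -4 + 2 x$)
$\frac{40571}{\left(-446\right) 442} - \frac{49353}{h{\left(B{\left(12 \right)} \right)}} = \frac{40571}{\left(-446\right) 442} - \frac{49353}{-4 + 2 \sqrt{5} \sqrt{\left(-1\right) 12}} = \frac{40571}{-197132} - \frac{49353}{-4 + 2 \sqrt{5} \sqrt{-12}} = 40571 \left(- \frac{1}{197132}\right) - \frac{49353}{-4 + 2 \sqrt{5} \cdot 2 i \sqrt{3}} = - \frac{40571}{197132} - \frac{49353}{-4 + 2 \cdot 2 i \sqrt{15}} = - \frac{40571}{197132} - \frac{49353}{-4 + 4 i \sqrt{15}}$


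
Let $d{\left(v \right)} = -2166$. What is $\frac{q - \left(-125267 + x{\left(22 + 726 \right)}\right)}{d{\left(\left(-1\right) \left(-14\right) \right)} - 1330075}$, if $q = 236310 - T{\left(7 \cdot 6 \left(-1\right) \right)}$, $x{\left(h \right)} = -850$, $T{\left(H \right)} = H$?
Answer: $- \frac{362469}{1332241} \approx -0.27207$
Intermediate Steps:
$q = 236352$ ($q = 236310 - 7 \cdot 6 \left(-1\right) = 236310 - 42 \left(-1\right) = 236310 - -42 = 236310 + 42 = 236352$)
$\frac{q - \left(-125267 + x{\left(22 + 726 \right)}\right)}{d{\left(\left(-1\right) \left(-14\right) \right)} - 1330075} = \frac{236352 + \left(125267 - -850\right)}{-2166 - 1330075} = \frac{236352 + \left(125267 + 850\right)}{-1332241} = \left(236352 + 126117\right) \left(- \frac{1}{1332241}\right) = 362469 \left(- \frac{1}{1332241}\right) = - \frac{362469}{1332241}$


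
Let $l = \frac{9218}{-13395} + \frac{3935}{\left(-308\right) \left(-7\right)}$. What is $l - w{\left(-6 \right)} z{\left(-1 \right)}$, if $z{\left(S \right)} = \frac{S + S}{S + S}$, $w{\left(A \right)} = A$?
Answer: $\frac{206113037}{28879620} \approx 7.137$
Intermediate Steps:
$z{\left(S \right)} = 1$ ($z{\left(S \right)} = \frac{2 S}{2 S} = 2 S \frac{1}{2 S} = 1$)
$l = \frac{32835317}{28879620}$ ($l = 9218 \left(- \frac{1}{13395}\right) + \frac{3935}{2156} = - \frac{9218}{13395} + 3935 \cdot \frac{1}{2156} = - \frac{9218}{13395} + \frac{3935}{2156} = \frac{32835317}{28879620} \approx 1.137$)
$l - w{\left(-6 \right)} z{\left(-1 \right)} = \frac{32835317}{28879620} - \left(-6\right) 1 = \frac{32835317}{28879620} - -6 = \frac{32835317}{28879620} + 6 = \frac{206113037}{28879620}$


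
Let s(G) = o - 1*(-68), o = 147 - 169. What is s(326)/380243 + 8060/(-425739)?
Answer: -3045174586/161884274577 ≈ -0.018811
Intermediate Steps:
o = -22
s(G) = 46 (s(G) = -22 - 1*(-68) = -22 + 68 = 46)
s(326)/380243 + 8060/(-425739) = 46/380243 + 8060/(-425739) = 46*(1/380243) + 8060*(-1/425739) = 46/380243 - 8060/425739 = -3045174586/161884274577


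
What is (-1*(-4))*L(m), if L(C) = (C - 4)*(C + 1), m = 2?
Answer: -24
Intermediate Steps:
L(C) = (1 + C)*(-4 + C) (L(C) = (-4 + C)*(1 + C) = (1 + C)*(-4 + C))
(-1*(-4))*L(m) = (-1*(-4))*(-4 + 2² - 3*2) = 4*(-4 + 4 - 6) = 4*(-6) = -24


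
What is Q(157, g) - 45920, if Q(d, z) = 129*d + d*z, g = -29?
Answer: -30220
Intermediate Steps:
Q(157, g) - 45920 = 157*(129 - 29) - 45920 = 157*100 - 45920 = 15700 - 45920 = -30220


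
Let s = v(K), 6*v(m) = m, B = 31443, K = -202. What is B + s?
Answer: 94228/3 ≈ 31409.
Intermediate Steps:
v(m) = m/6
s = -101/3 (s = (⅙)*(-202) = -101/3 ≈ -33.667)
B + s = 31443 - 101/3 = 94228/3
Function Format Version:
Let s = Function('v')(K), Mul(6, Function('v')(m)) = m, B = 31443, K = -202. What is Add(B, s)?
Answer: Rational(94228, 3) ≈ 31409.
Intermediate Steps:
Function('v')(m) = Mul(Rational(1, 6), m)
s = Rational(-101, 3) (s = Mul(Rational(1, 6), -202) = Rational(-101, 3) ≈ -33.667)
Add(B, s) = Add(31443, Rational(-101, 3)) = Rational(94228, 3)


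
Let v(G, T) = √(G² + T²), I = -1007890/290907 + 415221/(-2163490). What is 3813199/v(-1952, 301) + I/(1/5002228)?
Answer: -822277183353006194/44955313245 + 3813199*√3900905/3900905 ≈ -1.8289e+7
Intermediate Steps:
I = -2301350631547/629374385430 (I = -1007890*1/290907 + 415221*(-1/2163490) = -1007890/290907 - 415221/2163490 = -2301350631547/629374385430 ≈ -3.6566)
3813199/v(-1952, 301) + I/(1/5002228) = 3813199/(√((-1952)² + 301²)) - 2301350631547/(629374385430*(1/5002228)) = 3813199/(√(3810304 + 90601)) - 2301350631547/(629374385430*1/5002228) = 3813199/(√3900905) - 2301350631547/629374385430*5002228 = 3813199*(√3900905/3900905) - 822277183353006194/44955313245 = 3813199*√3900905/3900905 - 822277183353006194/44955313245 = -822277183353006194/44955313245 + 3813199*√3900905/3900905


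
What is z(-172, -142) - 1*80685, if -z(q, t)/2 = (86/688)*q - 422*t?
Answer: -200490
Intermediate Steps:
z(q, t) = 844*t - q/4 (z(q, t) = -2*((86/688)*q - 422*t) = -2*((86*(1/688))*q - 422*t) = -2*(q/8 - 422*t) = -2*(-422*t + q/8) = 844*t - q/4)
z(-172, -142) - 1*80685 = (844*(-142) - ¼*(-172)) - 1*80685 = (-119848 + 43) - 80685 = -119805 - 80685 = -200490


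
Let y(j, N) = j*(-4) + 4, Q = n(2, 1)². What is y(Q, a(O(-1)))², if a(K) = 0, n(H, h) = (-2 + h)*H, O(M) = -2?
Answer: 144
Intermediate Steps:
n(H, h) = H*(-2 + h)
Q = 4 (Q = (2*(-2 + 1))² = (2*(-1))² = (-2)² = 4)
y(j, N) = 4 - 4*j (y(j, N) = -4*j + 4 = 4 - 4*j)
y(Q, a(O(-1)))² = (4 - 4*4)² = (4 - 16)² = (-12)² = 144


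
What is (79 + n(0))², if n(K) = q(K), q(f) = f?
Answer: 6241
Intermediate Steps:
n(K) = K
(79 + n(0))² = (79 + 0)² = 79² = 6241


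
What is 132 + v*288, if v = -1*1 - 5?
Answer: -1596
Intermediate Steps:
v = -6 (v = -1 - 5 = -6)
132 + v*288 = 132 - 6*288 = 132 - 1728 = -1596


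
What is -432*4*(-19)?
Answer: 32832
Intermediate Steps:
-432*4*(-19) = -36*48*(-19) = -1728*(-19) = 32832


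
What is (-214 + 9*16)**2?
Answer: 4900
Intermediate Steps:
(-214 + 9*16)**2 = (-214 + 144)**2 = (-70)**2 = 4900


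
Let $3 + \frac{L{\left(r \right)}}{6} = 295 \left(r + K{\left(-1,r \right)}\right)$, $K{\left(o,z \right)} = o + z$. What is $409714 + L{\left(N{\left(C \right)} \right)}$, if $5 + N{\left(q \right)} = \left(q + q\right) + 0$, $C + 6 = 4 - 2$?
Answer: $361906$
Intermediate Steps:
$C = -4$ ($C = -6 + \left(4 - 2\right) = -6 + 2 = -4$)
$N{\left(q \right)} = -5 + 2 q$ ($N{\left(q \right)} = -5 + \left(\left(q + q\right) + 0\right) = -5 + \left(2 q + 0\right) = -5 + 2 q$)
$L{\left(r \right)} = -1788 + 3540 r$ ($L{\left(r \right)} = -18 + 6 \cdot 295 \left(r + \left(-1 + r\right)\right) = -18 + 6 \cdot 295 \left(-1 + 2 r\right) = -18 + 6 \left(-295 + 590 r\right) = -18 + \left(-1770 + 3540 r\right) = -1788 + 3540 r$)
$409714 + L{\left(N{\left(C \right)} \right)} = 409714 + \left(-1788 + 3540 \left(-5 + 2 \left(-4\right)\right)\right) = 409714 + \left(-1788 + 3540 \left(-5 - 8\right)\right) = 409714 + \left(-1788 + 3540 \left(-13\right)\right) = 409714 - 47808 = 361906$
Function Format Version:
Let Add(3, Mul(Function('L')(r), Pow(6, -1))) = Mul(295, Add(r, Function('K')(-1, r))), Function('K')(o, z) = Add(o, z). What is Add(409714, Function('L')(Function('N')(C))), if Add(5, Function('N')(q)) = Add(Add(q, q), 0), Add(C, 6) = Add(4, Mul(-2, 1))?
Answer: 361906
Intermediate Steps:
C = -4 (C = Add(-6, Add(4, Mul(-2, 1))) = Add(-6, Add(4, -2)) = Add(-6, 2) = -4)
Function('N')(q) = Add(-5, Mul(2, q)) (Function('N')(q) = Add(-5, Add(Add(q, q), 0)) = Add(-5, Add(Mul(2, q), 0)) = Add(-5, Mul(2, q)))
Function('L')(r) = Add(-1788, Mul(3540, r)) (Function('L')(r) = Add(-18, Mul(6, Mul(295, Add(r, Add(-1, r))))) = Add(-18, Mul(6, Mul(295, Add(-1, Mul(2, r))))) = Add(-18, Mul(6, Add(-295, Mul(590, r)))) = Add(-18, Add(-1770, Mul(3540, r))) = Add(-1788, Mul(3540, r)))
Add(409714, Function('L')(Function('N')(C))) = Add(409714, Add(-1788, Mul(3540, Add(-5, Mul(2, -4))))) = Add(409714, Add(-1788, Mul(3540, Add(-5, -8)))) = Add(409714, Add(-1788, Mul(3540, -13))) = Add(409714, Add(-1788, -46020)) = Add(409714, -47808) = 361906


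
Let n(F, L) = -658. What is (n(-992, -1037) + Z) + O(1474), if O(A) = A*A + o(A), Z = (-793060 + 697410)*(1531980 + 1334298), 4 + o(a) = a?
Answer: -274157317212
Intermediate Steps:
o(a) = -4 + a
Z = -274159490700 (Z = -95650*2866278 = -274159490700)
O(A) = -4 + A + A² (O(A) = A*A + (-4 + A) = A² + (-4 + A) = -4 + A + A²)
(n(-992, -1037) + Z) + O(1474) = (-658 - 274159490700) + (-4 + 1474 + 1474²) = -274159491358 + (-4 + 1474 + 2172676) = -274159491358 + 2174146 = -274157317212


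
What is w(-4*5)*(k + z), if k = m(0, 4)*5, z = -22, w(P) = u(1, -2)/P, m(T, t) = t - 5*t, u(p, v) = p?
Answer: 51/10 ≈ 5.1000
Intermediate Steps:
m(T, t) = -4*t
w(P) = 1/P
k = -80 (k = -4*4*5 = -16*5 = -80)
w(-4*5)*(k + z) = (-80 - 22)/((-4*5)) = -102/(-20) = -1/20*(-102) = 51/10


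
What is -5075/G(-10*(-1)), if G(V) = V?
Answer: -1015/2 ≈ -507.50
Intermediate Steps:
-5075/G(-10*(-1)) = -5075/((-10*(-1))) = -5075/10 = -5075*⅒ = -1015/2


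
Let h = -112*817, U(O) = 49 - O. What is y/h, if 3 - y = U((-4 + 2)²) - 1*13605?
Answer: -13563/91504 ≈ -0.14822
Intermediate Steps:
y = 13563 (y = 3 - ((49 - (-4 + 2)²) - 1*13605) = 3 - ((49 - 1*(-2)²) - 13605) = 3 - ((49 - 1*4) - 13605) = 3 - ((49 - 4) - 13605) = 3 - (45 - 13605) = 3 - 1*(-13560) = 3 + 13560 = 13563)
h = -91504
y/h = 13563/(-91504) = 13563*(-1/91504) = -13563/91504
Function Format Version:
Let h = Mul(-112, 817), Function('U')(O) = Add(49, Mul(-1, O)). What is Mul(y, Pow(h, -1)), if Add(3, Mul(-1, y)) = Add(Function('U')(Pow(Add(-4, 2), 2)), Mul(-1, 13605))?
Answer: Rational(-13563, 91504) ≈ -0.14822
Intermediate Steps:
y = 13563 (y = Add(3, Mul(-1, Add(Add(49, Mul(-1, Pow(Add(-4, 2), 2))), Mul(-1, 13605)))) = Add(3, Mul(-1, Add(Add(49, Mul(-1, Pow(-2, 2))), -13605))) = Add(3, Mul(-1, Add(Add(49, Mul(-1, 4)), -13605))) = Add(3, Mul(-1, Add(Add(49, -4), -13605))) = Add(3, Mul(-1, Add(45, -13605))) = Add(3, Mul(-1, -13560)) = Add(3, 13560) = 13563)
h = -91504
Mul(y, Pow(h, -1)) = Mul(13563, Pow(-91504, -1)) = Mul(13563, Rational(-1, 91504)) = Rational(-13563, 91504)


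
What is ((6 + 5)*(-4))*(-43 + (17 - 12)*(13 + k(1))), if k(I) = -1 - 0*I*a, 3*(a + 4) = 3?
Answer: -748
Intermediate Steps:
a = -3 (a = -4 + (⅓)*3 = -4 + 1 = -3)
k(I) = -1 (k(I) = -1 - 0*I*(-3) = -1 - 0*(-3) = -1 - 1*0 = -1 + 0 = -1)
((6 + 5)*(-4))*(-43 + (17 - 12)*(13 + k(1))) = ((6 + 5)*(-4))*(-43 + (17 - 12)*(13 - 1)) = (11*(-4))*(-43 + 5*12) = -44*(-43 + 60) = -44*17 = -748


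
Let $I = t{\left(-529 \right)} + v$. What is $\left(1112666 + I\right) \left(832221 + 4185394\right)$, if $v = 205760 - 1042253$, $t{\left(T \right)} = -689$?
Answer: $1382272650660$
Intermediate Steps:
$v = -836493$
$I = -837182$ ($I = -689 - 836493 = -837182$)
$\left(1112666 + I\right) \left(832221 + 4185394\right) = \left(1112666 - 837182\right) \left(832221 + 4185394\right) = 275484 \cdot 5017615 = 1382272650660$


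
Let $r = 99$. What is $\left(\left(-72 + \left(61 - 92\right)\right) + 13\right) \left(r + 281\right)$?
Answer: $-34200$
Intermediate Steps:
$\left(\left(-72 + \left(61 - 92\right)\right) + 13\right) \left(r + 281\right) = \left(\left(-72 + \left(61 - 92\right)\right) + 13\right) \left(99 + 281\right) = \left(\left(-72 - 31\right) + 13\right) 380 = \left(-103 + 13\right) 380 = \left(-90\right) 380 = -34200$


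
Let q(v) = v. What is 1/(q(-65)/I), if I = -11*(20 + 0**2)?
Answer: 44/13 ≈ 3.3846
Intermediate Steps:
I = -220 (I = -11*(20 + 0) = -11*20 = -220)
1/(q(-65)/I) = 1/(-65/(-220)) = 1/(-65*(-1/220)) = 1/(13/44) = 44/13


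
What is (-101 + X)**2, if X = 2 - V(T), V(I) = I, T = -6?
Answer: 8649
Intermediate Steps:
X = 8 (X = 2 - 1*(-6) = 2 + 6 = 8)
(-101 + X)**2 = (-101 + 8)**2 = (-93)**2 = 8649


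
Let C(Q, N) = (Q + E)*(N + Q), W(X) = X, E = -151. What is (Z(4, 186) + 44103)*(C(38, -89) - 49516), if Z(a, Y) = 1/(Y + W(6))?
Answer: -370490647081/192 ≈ -1.9296e+9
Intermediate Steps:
Z(a, Y) = 1/(6 + Y) (Z(a, Y) = 1/(Y + 6) = 1/(6 + Y))
C(Q, N) = (-151 + Q)*(N + Q) (C(Q, N) = (Q - 151)*(N + Q) = (-151 + Q)*(N + Q))
(Z(4, 186) + 44103)*(C(38, -89) - 49516) = (1/(6 + 186) + 44103)*((38² - 151*(-89) - 151*38 - 89*38) - 49516) = (1/192 + 44103)*((1444 + 13439 - 5738 - 3382) - 49516) = (1/192 + 44103)*(5763 - 49516) = (8467777/192)*(-43753) = -370490647081/192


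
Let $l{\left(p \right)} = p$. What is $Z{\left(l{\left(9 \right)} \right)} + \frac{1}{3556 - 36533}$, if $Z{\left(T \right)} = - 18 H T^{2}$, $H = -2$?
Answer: $\frac{96160931}{32977} \approx 2916.0$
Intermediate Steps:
$Z{\left(T \right)} = 36 T^{2}$ ($Z{\left(T \right)} = - 18 \left(- 2 T^{2}\right) = 36 T^{2}$)
$Z{\left(l{\left(9 \right)} \right)} + \frac{1}{3556 - 36533} = 36 \cdot 9^{2} + \frac{1}{3556 - 36533} = 36 \cdot 81 + \frac{1}{-32977} = 2916 - \frac{1}{32977} = \frac{96160931}{32977}$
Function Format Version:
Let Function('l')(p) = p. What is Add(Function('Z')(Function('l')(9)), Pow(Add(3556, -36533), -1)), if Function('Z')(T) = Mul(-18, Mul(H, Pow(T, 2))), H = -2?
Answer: Rational(96160931, 32977) ≈ 2916.0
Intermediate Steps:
Function('Z')(T) = Mul(36, Pow(T, 2)) (Function('Z')(T) = Mul(-18, Mul(-2, Pow(T, 2))) = Mul(36, Pow(T, 2)))
Add(Function('Z')(Function('l')(9)), Pow(Add(3556, -36533), -1)) = Add(Mul(36, Pow(9, 2)), Pow(Add(3556, -36533), -1)) = Add(Mul(36, 81), Pow(-32977, -1)) = Add(2916, Rational(-1, 32977)) = Rational(96160931, 32977)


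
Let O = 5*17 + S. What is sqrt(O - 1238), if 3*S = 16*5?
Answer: I*sqrt(10137)/3 ≈ 33.561*I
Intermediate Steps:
S = 80/3 (S = (16*5)/3 = (1/3)*80 = 80/3 ≈ 26.667)
O = 335/3 (O = 5*17 + 80/3 = 85 + 80/3 = 335/3 ≈ 111.67)
sqrt(O - 1238) = sqrt(335/3 - 1238) = sqrt(-3379/3) = I*sqrt(10137)/3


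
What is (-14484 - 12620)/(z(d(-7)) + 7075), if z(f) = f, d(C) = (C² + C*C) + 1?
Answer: -13552/3587 ≈ -3.7781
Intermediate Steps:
d(C) = 1 + 2*C² (d(C) = (C² + C²) + 1 = 2*C² + 1 = 1 + 2*C²)
(-14484 - 12620)/(z(d(-7)) + 7075) = (-14484 - 12620)/((1 + 2*(-7)²) + 7075) = -27104/((1 + 2*49) + 7075) = -27104/((1 + 98) + 7075) = -27104/(99 + 7075) = -27104/7174 = -27104*1/7174 = -13552/3587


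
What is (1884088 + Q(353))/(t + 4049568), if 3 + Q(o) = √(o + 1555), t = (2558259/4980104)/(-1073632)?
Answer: 2014764765463211776/4330445240924036649 + 10693598035456*√53/7217408734873394415 ≈ 0.46527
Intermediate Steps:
t = -2558259/5346799017728 (t = (2558259*(1/4980104))*(-1/1073632) = (2558259/4980104)*(-1/1073632) = -2558259/5346799017728 ≈ -4.7847e-7)
Q(o) = -3 + √(1555 + o) (Q(o) = -3 + √(o + 1555) = -3 + √(1555 + o))
(1884088 + Q(353))/(t + 4049568) = (1884088 + (-3 + √(1555 + 353)))/(-2558259/5346799017728 + 4049568) = (1884088 + (-3 + √1908))/(21652226204620183245/5346799017728) = (1884088 + (-3 + 6*√53))*(5346799017728/21652226204620183245) = (1884085 + 6*√53)*(5346799017728/21652226204620183245) = 2014764765463211776/4330445240924036649 + 10693598035456*√53/7217408734873394415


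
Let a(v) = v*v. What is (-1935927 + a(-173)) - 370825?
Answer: -2276823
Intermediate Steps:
a(v) = v²
(-1935927 + a(-173)) - 370825 = (-1935927 + (-173)²) - 370825 = (-1935927 + 29929) - 370825 = -1905998 - 370825 = -2276823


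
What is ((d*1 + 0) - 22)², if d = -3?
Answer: 625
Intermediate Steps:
((d*1 + 0) - 22)² = ((-3*1 + 0) - 22)² = ((-3 + 0) - 22)² = (-3 - 22)² = (-25)² = 625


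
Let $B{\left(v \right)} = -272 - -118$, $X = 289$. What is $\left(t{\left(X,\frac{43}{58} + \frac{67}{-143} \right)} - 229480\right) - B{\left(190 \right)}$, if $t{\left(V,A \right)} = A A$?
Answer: $- \frac{15775430404967}{68790436} \approx -2.2933 \cdot 10^{5}$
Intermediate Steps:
$B{\left(v \right)} = -154$ ($B{\left(v \right)} = -272 + 118 = -154$)
$t{\left(V,A \right)} = A^{2}$
$\left(t{\left(X,\frac{43}{58} + \frac{67}{-143} \right)} - 229480\right) - B{\left(190 \right)} = \left(\left(\frac{43}{58} + \frac{67}{-143}\right)^{2} - 229480\right) - -154 = \left(\left(43 \cdot \frac{1}{58} + 67 \left(- \frac{1}{143}\right)\right)^{2} - 229480\right) + 154 = \left(\left(\frac{43}{58} - \frac{67}{143}\right)^{2} - 229480\right) + 154 = \left(\left(\frac{2263}{8294}\right)^{2} - 229480\right) + 154 = \left(\frac{5121169}{68790436} - 229480\right) + 154 = - \frac{15786024132111}{68790436} + 154 = - \frac{15775430404967}{68790436}$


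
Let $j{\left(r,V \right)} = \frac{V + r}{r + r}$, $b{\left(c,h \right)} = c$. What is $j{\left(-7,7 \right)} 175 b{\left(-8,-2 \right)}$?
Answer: $0$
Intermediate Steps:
$j{\left(r,V \right)} = \frac{V + r}{2 r}$
$j{\left(-7,7 \right)} 175 b{\left(-8,-2 \right)} = \frac{7 - 7}{2 \left(-7\right)} 175 \left(-8\right) = \frac{1}{2} \left(- \frac{1}{7}\right) 0 \cdot 175 \left(-8\right) = 0 \cdot 175 \left(-8\right) = 0 \left(-8\right) = 0$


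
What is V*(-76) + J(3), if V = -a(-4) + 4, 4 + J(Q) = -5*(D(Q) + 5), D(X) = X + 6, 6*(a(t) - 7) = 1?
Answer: 500/3 ≈ 166.67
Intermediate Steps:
a(t) = 43/6 (a(t) = 7 + (1/6)*1 = 7 + 1/6 = 43/6)
D(X) = 6 + X
J(Q) = -59 - 5*Q (J(Q) = -4 - 5*((6 + Q) + 5) = -4 - 5*(11 + Q) = -4 + (-55 - 5*Q) = -59 - 5*Q)
V = -19/6 (V = -1*43/6 + 4 = -43/6 + 4 = -19/6 ≈ -3.1667)
V*(-76) + J(3) = -19/6*(-76) + (-59 - 5*3) = 722/3 + (-59 - 15) = 722/3 - 74 = 500/3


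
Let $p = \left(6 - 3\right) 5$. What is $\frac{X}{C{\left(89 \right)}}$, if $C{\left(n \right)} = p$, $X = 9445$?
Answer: $\frac{1889}{3} \approx 629.67$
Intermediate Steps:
$p = 15$ ($p = 3 \cdot 5 = 15$)
$C{\left(n \right)} = 15$
$\frac{X}{C{\left(89 \right)}} = \frac{9445}{15} = 9445 \cdot \frac{1}{15} = \frac{1889}{3}$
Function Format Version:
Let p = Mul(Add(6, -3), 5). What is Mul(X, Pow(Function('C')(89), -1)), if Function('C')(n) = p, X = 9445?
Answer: Rational(1889, 3) ≈ 629.67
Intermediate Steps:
p = 15 (p = Mul(3, 5) = 15)
Function('C')(n) = 15
Mul(X, Pow(Function('C')(89), -1)) = Mul(9445, Pow(15, -1)) = Mul(9445, Rational(1, 15)) = Rational(1889, 3)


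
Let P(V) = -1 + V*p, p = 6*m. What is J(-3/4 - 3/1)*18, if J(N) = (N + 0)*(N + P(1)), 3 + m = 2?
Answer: 5805/8 ≈ 725.63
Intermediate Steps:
m = -1 (m = -3 + 2 = -1)
p = -6 (p = 6*(-1) = -6)
P(V) = -1 - 6*V (P(V) = -1 + V*(-6) = -1 - 6*V)
J(N) = N*(-7 + N) (J(N) = (N + 0)*(N + (-1 - 6*1)) = N*(N + (-1 - 6)) = N*(N - 7) = N*(-7 + N))
J(-3/4 - 3/1)*18 = ((-3/4 - 3/1)*(-7 + (-3/4 - 3/1)))*18 = ((-3*1/4 - 3*1)*(-7 + (-3*1/4 - 3*1)))*18 = ((-3/4 - 3)*(-7 + (-3/4 - 3)))*18 = -15*(-7 - 15/4)/4*18 = -15/4*(-43/4)*18 = (645/16)*18 = 5805/8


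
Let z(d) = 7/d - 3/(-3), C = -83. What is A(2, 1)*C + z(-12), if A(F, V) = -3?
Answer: 2993/12 ≈ 249.42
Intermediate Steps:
z(d) = 1 + 7/d (z(d) = 7/d - 3*(-⅓) = 7/d + 1 = 1 + 7/d)
A(2, 1)*C + z(-12) = -3*(-83) + (7 - 12)/(-12) = 249 - 1/12*(-5) = 249 + 5/12 = 2993/12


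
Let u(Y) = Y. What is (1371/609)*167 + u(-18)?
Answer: 72665/203 ≈ 357.96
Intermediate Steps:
(1371/609)*167 + u(-18) = (1371/609)*167 - 18 = (1371*(1/609))*167 - 18 = (457/203)*167 - 18 = 76319/203 - 18 = 72665/203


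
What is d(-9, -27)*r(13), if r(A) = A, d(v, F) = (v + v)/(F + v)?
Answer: 13/2 ≈ 6.5000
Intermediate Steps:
d(v, F) = 2*v/(F + v) (d(v, F) = (2*v)/(F + v) = 2*v/(F + v))
d(-9, -27)*r(13) = (2*(-9)/(-27 - 9))*13 = (2*(-9)/(-36))*13 = (2*(-9)*(-1/36))*13 = (½)*13 = 13/2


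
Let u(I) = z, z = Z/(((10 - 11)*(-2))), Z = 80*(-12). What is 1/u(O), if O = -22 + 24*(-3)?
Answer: -1/480 ≈ -0.0020833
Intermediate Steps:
O = -94 (O = -22 - 72 = -94)
Z = -960
z = -480 (z = -960*(-1/(2*(10 - 11))) = -960/((-1*(-2))) = -960/2 = -960*½ = -480)
u(I) = -480
1/u(O) = 1/(-480) = -1/480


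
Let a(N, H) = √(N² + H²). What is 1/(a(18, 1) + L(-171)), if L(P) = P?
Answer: -171/28916 - 5*√13/28916 ≈ -0.0065371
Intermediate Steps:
a(N, H) = √(H² + N²)
1/(a(18, 1) + L(-171)) = 1/(√(1² + 18²) - 171) = 1/(√(1 + 324) - 171) = 1/(√325 - 171) = 1/(5*√13 - 171) = 1/(-171 + 5*√13)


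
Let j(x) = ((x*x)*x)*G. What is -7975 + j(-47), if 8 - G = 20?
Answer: 1237901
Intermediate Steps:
G = -12 (G = 8 - 1*20 = 8 - 20 = -12)
j(x) = -12*x**3 (j(x) = ((x*x)*x)*(-12) = (x**2*x)*(-12) = x**3*(-12) = -12*x**3)
-7975 + j(-47) = -7975 - 12*(-47)**3 = -7975 - 12*(-103823) = -7975 + 1245876 = 1237901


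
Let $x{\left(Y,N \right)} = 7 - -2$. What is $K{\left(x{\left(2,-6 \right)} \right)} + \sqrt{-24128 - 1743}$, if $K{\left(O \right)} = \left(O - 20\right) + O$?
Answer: $-2 + i \sqrt{25871} \approx -2.0 + 160.84 i$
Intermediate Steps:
$x{\left(Y,N \right)} = 9$ ($x{\left(Y,N \right)} = 7 + 2 = 9$)
$K{\left(O \right)} = -20 + 2 O$ ($K{\left(O \right)} = \left(-20 + O\right) + O = -20 + 2 O$)
$K{\left(x{\left(2,-6 \right)} \right)} + \sqrt{-24128 - 1743} = \left(-20 + 2 \cdot 9\right) + \sqrt{-24128 - 1743} = \left(-20 + 18\right) + \sqrt{-25871} = -2 + i \sqrt{25871}$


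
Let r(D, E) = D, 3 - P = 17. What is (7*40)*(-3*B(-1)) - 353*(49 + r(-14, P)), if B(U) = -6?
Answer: -7315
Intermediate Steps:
P = -14 (P = 3 - 1*17 = 3 - 17 = -14)
(7*40)*(-3*B(-1)) - 353*(49 + r(-14, P)) = (7*40)*(-3*(-6)) - 353*(49 - 14) = 280*18 - 353*35 = 5040 - 1*12355 = 5040 - 12355 = -7315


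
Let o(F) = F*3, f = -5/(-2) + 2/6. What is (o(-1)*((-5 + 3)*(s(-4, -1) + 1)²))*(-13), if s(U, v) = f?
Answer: -6877/6 ≈ -1146.2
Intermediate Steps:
f = 17/6 (f = -5*(-½) + 2*(⅙) = 5/2 + ⅓ = 17/6 ≈ 2.8333)
s(U, v) = 17/6
o(F) = 3*F
(o(-1)*((-5 + 3)*(s(-4, -1) + 1)²))*(-13) = ((3*(-1))*((-5 + 3)*(17/6 + 1)²))*(-13) = -(-6)*(23/6)²*(-13) = -(-6)*529/36*(-13) = -3*(-529/18)*(-13) = (529/6)*(-13) = -6877/6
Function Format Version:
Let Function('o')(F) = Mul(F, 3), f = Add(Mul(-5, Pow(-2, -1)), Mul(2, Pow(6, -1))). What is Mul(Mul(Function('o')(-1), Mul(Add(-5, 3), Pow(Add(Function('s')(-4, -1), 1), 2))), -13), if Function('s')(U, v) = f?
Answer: Rational(-6877, 6) ≈ -1146.2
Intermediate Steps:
f = Rational(17, 6) (f = Add(Mul(-5, Rational(-1, 2)), Mul(2, Rational(1, 6))) = Add(Rational(5, 2), Rational(1, 3)) = Rational(17, 6) ≈ 2.8333)
Function('s')(U, v) = Rational(17, 6)
Function('o')(F) = Mul(3, F)
Mul(Mul(Function('o')(-1), Mul(Add(-5, 3), Pow(Add(Function('s')(-4, -1), 1), 2))), -13) = Mul(Mul(Mul(3, -1), Mul(Add(-5, 3), Pow(Add(Rational(17, 6), 1), 2))), -13) = Mul(Mul(-3, Mul(-2, Pow(Rational(23, 6), 2))), -13) = Mul(Mul(-3, Mul(-2, Rational(529, 36))), -13) = Mul(Mul(-3, Rational(-529, 18)), -13) = Mul(Rational(529, 6), -13) = Rational(-6877, 6)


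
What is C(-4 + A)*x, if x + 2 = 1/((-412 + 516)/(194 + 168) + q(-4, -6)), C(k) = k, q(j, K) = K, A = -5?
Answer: 20241/1034 ≈ 19.575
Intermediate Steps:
x = -2249/1034 (x = -2 + 1/((-412 + 516)/(194 + 168) - 6) = -2 + 1/(104/362 - 6) = -2 + 1/(104*(1/362) - 6) = -2 + 1/(52/181 - 6) = -2 + 1/(-1034/181) = -2 - 181/1034 = -2249/1034 ≈ -2.1750)
C(-4 + A)*x = (-4 - 5)*(-2249/1034) = -9*(-2249/1034) = 20241/1034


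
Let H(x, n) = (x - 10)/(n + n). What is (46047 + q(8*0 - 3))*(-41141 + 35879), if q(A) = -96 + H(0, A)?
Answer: -241802932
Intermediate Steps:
H(x, n) = (-10 + x)/(2*n) (H(x, n) = (-10 + x)/((2*n)) = (-10 + x)*(1/(2*n)) = (-10 + x)/(2*n))
q(A) = -96 - 5/A (q(A) = -96 + (-10 + 0)/(2*A) = -96 + (1/2)*(-10)/A = -96 - 5/A)
(46047 + q(8*0 - 3))*(-41141 + 35879) = (46047 + (-96 - 5/(8*0 - 3)))*(-41141 + 35879) = (46047 + (-96 - 5/(0 - 3)))*(-5262) = (46047 + (-96 - 5/(-3)))*(-5262) = (46047 + (-96 - 5*(-1/3)))*(-5262) = (46047 + (-96 + 5/3))*(-5262) = (46047 - 283/3)*(-5262) = (137858/3)*(-5262) = -241802932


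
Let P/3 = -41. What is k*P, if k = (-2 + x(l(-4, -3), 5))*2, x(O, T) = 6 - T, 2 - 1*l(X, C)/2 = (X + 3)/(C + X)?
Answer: 246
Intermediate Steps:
l(X, C) = 4 - 2*(3 + X)/(C + X) (l(X, C) = 4 - 2*(X + 3)/(C + X) = 4 - 2*(3 + X)/(C + X))
P = -123 (P = 3*(-41) = -123)
k = -2 (k = (-2 + (6 - 1*5))*2 = (-2 + (6 - 5))*2 = (-2 + 1)*2 = -1*2 = -2)
k*P = -2*(-123) = 246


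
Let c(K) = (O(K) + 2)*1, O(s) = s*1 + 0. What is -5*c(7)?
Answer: -45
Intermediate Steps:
O(s) = s (O(s) = s + 0 = s)
c(K) = 2 + K (c(K) = (K + 2)*1 = (2 + K)*1 = 2 + K)
-5*c(7) = -5*(2 + 7) = -5*9 = -45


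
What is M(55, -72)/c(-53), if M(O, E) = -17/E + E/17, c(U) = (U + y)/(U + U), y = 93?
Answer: 51887/4896 ≈ 10.598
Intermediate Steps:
c(U) = (93 + U)/(2*U) (c(U) = (U + 93)/(U + U) = (93 + U)/((2*U)) = (93 + U)*(1/(2*U)) = (93 + U)/(2*U))
M(O, E) = -17/E + E/17 (M(O, E) = -17/E + E*(1/17) = -17/E + E/17)
M(55, -72)/c(-53) = (-17/(-72) + (1/17)*(-72))/(((1/2)*(93 - 53)/(-53))) = (-17*(-1/72) - 72/17)/(((1/2)*(-1/53)*40)) = (17/72 - 72/17)/(-20/53) = -4895/1224*(-53/20) = 51887/4896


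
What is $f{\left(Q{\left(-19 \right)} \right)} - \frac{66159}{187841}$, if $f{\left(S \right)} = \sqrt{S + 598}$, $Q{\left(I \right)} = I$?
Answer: $- \frac{66159}{187841} + \sqrt{579} \approx 23.71$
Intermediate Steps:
$f{\left(S \right)} = \sqrt{598 + S}$
$f{\left(Q{\left(-19 \right)} \right)} - \frac{66159}{187841} = \sqrt{598 - 19} - \frac{66159}{187841} = \sqrt{579} - 66159 \cdot \frac{1}{187841} = \sqrt{579} - \frac{66159}{187841} = - \frac{66159}{187841} + \sqrt{579}$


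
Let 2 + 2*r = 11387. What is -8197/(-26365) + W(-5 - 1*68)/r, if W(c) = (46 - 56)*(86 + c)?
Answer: 17293589/60033105 ≈ 0.28807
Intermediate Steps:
r = 11385/2 (r = -1 + (½)*11387 = -1 + 11387/2 = 11385/2 ≈ 5692.5)
W(c) = -860 - 10*c (W(c) = -10*(86 + c) = -860 - 10*c)
-8197/(-26365) + W(-5 - 1*68)/r = -8197/(-26365) + (-860 - 10*(-5 - 1*68))/(11385/2) = -8197*(-1/26365) + (-860 - 10*(-5 - 68))*(2/11385) = 8197/26365 + (-860 - 10*(-73))*(2/11385) = 8197/26365 + (-860 + 730)*(2/11385) = 8197/26365 - 130*2/11385 = 8197/26365 - 52/2277 = 17293589/60033105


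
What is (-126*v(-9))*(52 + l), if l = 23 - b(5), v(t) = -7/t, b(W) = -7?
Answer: -8036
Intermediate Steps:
l = 30 (l = 23 - 1*(-7) = 23 + 7 = 30)
(-126*v(-9))*(52 + l) = (-(-882)/(-9))*(52 + 30) = -(-882)*(-1)/9*82 = -126*7/9*82 = -98*82 = -8036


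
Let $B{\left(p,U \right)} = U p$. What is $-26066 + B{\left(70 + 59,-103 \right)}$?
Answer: $-39353$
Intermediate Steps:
$-26066 + B{\left(70 + 59,-103 \right)} = -26066 - 103 \left(70 + 59\right) = -26066 - 13287 = -39353$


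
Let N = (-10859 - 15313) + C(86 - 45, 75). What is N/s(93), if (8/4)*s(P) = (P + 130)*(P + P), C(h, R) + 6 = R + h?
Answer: -26062/20739 ≈ -1.2567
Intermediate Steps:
C(h, R) = -6 + R + h (C(h, R) = -6 + (R + h) = -6 + R + h)
s(P) = P*(130 + P) (s(P) = ((P + 130)*(P + P))/2 = ((130 + P)*(2*P))/2 = (2*P*(130 + P))/2 = P*(130 + P))
N = -26062 (N = (-10859 - 15313) + (-6 + 75 + (86 - 45)) = -26172 + (-6 + 75 + 41) = -26172 + 110 = -26062)
N/s(93) = -26062*1/(93*(130 + 93)) = -26062/(93*223) = -26062/20739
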